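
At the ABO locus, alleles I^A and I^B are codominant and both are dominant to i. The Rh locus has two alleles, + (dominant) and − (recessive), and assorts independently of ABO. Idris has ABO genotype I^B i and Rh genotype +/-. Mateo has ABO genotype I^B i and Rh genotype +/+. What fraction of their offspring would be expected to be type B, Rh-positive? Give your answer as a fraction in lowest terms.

ABO cross I^B i × I^B i → offspring phenotypes: 1/4 O, 3/4 B.
Rh cross +/- × +/+ → 1 Rh+.
Independent loci: P(type B, Rh-positive) = 3/4 × 1 = 3/4.

3/4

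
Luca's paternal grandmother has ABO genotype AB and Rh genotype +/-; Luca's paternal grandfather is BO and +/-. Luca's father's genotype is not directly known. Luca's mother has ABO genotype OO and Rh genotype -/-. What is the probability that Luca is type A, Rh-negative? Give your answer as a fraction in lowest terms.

Luca's father's ABO genotype from AB × BO: 1/4 AB, 1/4 AO, 1/4 BB, 1/4 BO.
Crossing each possibility with the mother OO and summing P(type A): 1/4·1/2 + 1/4·1/2 + 1/4·0 + 1/4·0 = 1/4.
Similarly for Rh via the father's Rh distribution: P(Rh-) = 1/2.
Independent loci: 1/4 × 1/2 = 1/8.

1/8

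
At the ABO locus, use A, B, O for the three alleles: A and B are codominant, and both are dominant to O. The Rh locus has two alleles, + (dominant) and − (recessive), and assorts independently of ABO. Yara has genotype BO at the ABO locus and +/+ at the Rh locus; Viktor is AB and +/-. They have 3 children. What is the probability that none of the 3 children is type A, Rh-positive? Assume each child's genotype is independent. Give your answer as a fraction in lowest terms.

ABO cross BO × AB → 1/4 A, 1/2 B, 1/4 AB.
Rh cross +/+ × +/- → 1 Rh+; so P(type A, Rh-positive) = 1/4 × 1 = 1/4 per child.
P(not type A, Rh-positive) = 3/4 for one child; (3/4)^3 = 27/64.

27/64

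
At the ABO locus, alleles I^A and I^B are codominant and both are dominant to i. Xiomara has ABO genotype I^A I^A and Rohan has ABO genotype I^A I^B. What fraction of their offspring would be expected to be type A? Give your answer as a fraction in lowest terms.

ABO cross I^A I^A × I^A I^B → offspring phenotypes: 1/2 A, 1/2 AB.
So P(type A) = 1/2.

1/2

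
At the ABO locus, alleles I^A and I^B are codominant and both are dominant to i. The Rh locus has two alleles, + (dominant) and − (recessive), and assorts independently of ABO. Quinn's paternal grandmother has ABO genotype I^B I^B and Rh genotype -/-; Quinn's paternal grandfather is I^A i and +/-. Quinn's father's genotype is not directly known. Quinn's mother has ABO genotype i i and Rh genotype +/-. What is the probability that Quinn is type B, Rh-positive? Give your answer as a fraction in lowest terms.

5/16

Quinn's father's ABO genotype from I^B I^B × I^A i: 1/2 I^A I^B, 1/2 I^B i.
Crossing each possibility with the mother i i and summing P(type B): 1/2·1/2 + 1/2·1/2 = 1/2.
Similarly for Rh via the father's Rh distribution: P(Rh+) = 5/8.
Independent loci: 1/2 × 5/8 = 5/16.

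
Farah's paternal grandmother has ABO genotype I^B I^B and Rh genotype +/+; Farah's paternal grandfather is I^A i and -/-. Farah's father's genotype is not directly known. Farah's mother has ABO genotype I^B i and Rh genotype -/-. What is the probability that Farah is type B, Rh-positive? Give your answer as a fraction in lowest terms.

5/16

Farah's father's ABO genotype from I^B I^B × I^A i: 1/2 I^A I^B, 1/2 I^B i.
Crossing each possibility with the mother I^B i and summing P(type B): 1/2·1/2 + 1/2·3/4 = 5/8.
Similarly for Rh via the father's Rh distribution: P(Rh+) = 1/2.
Independent loci: 5/8 × 1/2 = 5/16.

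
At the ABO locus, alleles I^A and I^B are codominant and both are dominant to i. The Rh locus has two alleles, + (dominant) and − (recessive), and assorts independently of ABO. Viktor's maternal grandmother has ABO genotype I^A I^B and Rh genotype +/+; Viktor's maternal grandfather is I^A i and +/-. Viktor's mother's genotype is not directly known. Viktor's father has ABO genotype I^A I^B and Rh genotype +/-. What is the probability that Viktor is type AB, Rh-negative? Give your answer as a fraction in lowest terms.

Viktor's mother's ABO genotype from I^A I^B × I^A i: 1/4 I^A I^A, 1/4 I^A I^B, 1/4 I^A i, 1/4 I^B i.
Crossing each possibility with the father I^A I^B and summing P(type AB): 1/4·1/2 + 1/4·1/2 + 1/4·1/4 + 1/4·1/4 = 3/8.
Similarly for Rh via the mother's Rh distribution: P(Rh-) = 1/8.
Independent loci: 3/8 × 1/8 = 3/64.

3/64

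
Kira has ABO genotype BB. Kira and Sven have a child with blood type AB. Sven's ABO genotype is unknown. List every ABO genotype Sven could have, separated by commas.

For each candidate genotype of Sven, check whether crossing it with BB can produce every observed child phenotype.
  AA → possible child types {AB} ✓
  AB → possible child types {B, AB} ✓
  AO → possible child types {B, AB} ✓
  BB → possible child types {B} ✗
  BO → possible child types {B} ✗
  OO → possible child types {B} ✗

AA, AB, AO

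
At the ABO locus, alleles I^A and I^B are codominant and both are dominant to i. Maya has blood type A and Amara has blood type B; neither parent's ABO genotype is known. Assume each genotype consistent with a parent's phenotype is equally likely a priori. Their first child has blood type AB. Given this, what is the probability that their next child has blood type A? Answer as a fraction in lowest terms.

Possible genotypes: Maya ∈ {I^A I^A, I^A i}; Amara ∈ {I^B I^B, I^B i}.
Weight each parental genotype pair by prior × P(type-AB child):
  I^A I^A × I^B I^B: posterior weight 4/9; P(next child type A) = 0.
  I^A I^A × I^B i: posterior weight 2/9; P(next child type A) = 1/2.
  I^A i × I^B I^B: posterior weight 2/9; P(next child type A) = 0.
  I^A i × I^B i: posterior weight 1/9; P(next child type A) = 1/4.
Weighted sum = 5/36.

5/36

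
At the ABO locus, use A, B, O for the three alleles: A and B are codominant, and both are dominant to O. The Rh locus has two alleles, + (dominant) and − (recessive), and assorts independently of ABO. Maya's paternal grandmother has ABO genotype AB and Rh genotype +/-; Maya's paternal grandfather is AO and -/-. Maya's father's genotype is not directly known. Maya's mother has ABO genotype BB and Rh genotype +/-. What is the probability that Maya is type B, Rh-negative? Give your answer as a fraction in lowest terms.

3/16

Maya's father's ABO genotype from AB × AO: 1/4 AA, 1/4 AB, 1/4 AO, 1/4 BO.
Crossing each possibility with the mother BB and summing P(type B): 1/4·0 + 1/4·1/2 + 1/4·1/2 + 1/4·1 = 1/2.
Similarly for Rh via the father's Rh distribution: P(Rh-) = 3/8.
Independent loci: 1/2 × 3/8 = 3/16.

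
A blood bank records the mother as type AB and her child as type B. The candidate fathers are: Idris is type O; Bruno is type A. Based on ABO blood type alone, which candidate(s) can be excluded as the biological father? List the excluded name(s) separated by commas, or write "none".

A candidate is excluded only if no genotype consistent with his phenotype could produce a type B child with a type AB mother.
Every candidate has at least one consistent genotype combination, so none can be excluded.

none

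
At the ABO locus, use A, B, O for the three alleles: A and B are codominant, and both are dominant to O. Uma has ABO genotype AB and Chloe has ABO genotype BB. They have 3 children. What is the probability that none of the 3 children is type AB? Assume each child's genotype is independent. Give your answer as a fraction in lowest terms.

ABO cross AB × BB → 1/2 B, 1/2 AB.
So P(type AB) = 1/2 per child.
P(not type AB) = 1/2 for one child; (1/2)^3 = 1/8.

1/8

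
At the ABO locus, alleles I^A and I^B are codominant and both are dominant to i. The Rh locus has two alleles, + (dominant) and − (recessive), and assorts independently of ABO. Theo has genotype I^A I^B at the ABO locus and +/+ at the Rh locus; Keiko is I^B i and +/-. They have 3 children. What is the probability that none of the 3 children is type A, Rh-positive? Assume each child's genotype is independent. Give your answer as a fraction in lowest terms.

27/64

ABO cross I^A I^B × I^B i → 1/4 A, 1/2 B, 1/4 AB.
Rh cross +/+ × +/- → 1 Rh+; so P(type A, Rh-positive) = 1/4 × 1 = 1/4 per child.
P(not type A, Rh-positive) = 3/4 for one child; (3/4)^3 = 27/64.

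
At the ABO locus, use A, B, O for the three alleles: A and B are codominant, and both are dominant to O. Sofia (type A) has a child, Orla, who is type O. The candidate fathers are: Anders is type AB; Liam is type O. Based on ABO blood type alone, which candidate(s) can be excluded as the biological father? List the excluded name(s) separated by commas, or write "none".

A candidate is excluded only if no genotype consistent with his phenotype could produce a type O child with a type A mother.
Anders (type AB): no genotype consistent with that phenotype can produce a type-O child with a type-A mother.

Anders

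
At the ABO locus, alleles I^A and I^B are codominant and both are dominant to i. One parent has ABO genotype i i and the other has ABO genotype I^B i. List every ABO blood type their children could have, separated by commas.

Gametes from i i × I^B i give offspring ABO genotypes I^B i, i i, i.e. phenotypes O, B.

O, B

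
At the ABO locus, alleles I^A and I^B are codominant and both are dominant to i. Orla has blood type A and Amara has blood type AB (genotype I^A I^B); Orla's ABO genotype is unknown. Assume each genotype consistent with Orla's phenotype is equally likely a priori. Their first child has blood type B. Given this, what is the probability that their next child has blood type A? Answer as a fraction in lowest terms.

Possible genotypes: Orla ∈ {I^A I^A, I^A i}; Amara ∈ {I^A I^B}.
Weight each parental genotype pair by prior × P(type-B child):
  I^A i × I^A I^B: posterior weight 1; P(next child type A) = 1/2.
Weighted sum = 1/2.

1/2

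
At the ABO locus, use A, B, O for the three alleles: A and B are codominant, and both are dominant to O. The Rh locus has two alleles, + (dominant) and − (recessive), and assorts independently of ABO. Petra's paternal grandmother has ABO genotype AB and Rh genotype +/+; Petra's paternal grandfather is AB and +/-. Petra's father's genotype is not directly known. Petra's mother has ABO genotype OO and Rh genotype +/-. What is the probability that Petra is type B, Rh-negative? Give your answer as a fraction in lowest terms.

1/16

Petra's father's ABO genotype from AB × AB: 1/4 AA, 1/2 AB, 1/4 BB.
Crossing each possibility with the mother OO and summing P(type B): 1/4·0 + 1/2·1/2 + 1/4·1 = 1/2.
Similarly for Rh via the father's Rh distribution: P(Rh-) = 1/8.
Independent loci: 1/2 × 1/8 = 1/16.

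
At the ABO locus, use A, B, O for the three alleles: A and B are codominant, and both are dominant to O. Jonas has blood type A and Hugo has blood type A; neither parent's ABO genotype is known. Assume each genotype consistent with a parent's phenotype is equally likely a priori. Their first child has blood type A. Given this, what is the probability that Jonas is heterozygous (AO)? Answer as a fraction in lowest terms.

Possible genotypes: Jonas ∈ {AA, AO}; Hugo ∈ {AA, AO}.
Weight each parental genotype pair by prior × P(type-A child):
  AA × AA: posterior weight 4/15.
  AA × AO: posterior weight 4/15.
  AO × AA: posterior weight 4/15.
  AO × AO: posterior weight 1/5.
Sum the posterior weight over pairs where Jonas is AO: 7/15.

7/15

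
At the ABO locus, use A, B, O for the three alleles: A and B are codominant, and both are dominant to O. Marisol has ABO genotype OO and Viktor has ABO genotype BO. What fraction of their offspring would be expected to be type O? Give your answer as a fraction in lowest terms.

1/2

ABO cross OO × BO → offspring phenotypes: 1/2 O, 1/2 B.
So P(type O) = 1/2.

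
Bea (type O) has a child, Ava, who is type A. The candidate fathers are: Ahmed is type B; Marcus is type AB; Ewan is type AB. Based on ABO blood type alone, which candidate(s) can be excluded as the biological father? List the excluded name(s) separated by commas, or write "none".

A candidate is excluded only if no genotype consistent with his phenotype could produce a type A child with a type O mother.
Ahmed (type B): no genotype consistent with that phenotype can produce a type-A child with a type-O mother.

Ahmed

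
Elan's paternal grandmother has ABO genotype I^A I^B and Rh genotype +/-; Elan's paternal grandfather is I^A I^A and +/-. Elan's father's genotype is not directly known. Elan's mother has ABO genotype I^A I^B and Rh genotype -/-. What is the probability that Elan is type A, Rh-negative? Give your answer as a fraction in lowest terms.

Elan's father's ABO genotype from I^A I^B × I^A I^A: 1/2 I^A I^A, 1/2 I^A I^B.
Crossing each possibility with the mother I^A I^B and summing P(type A): 1/2·1/2 + 1/2·1/4 = 3/8.
Similarly for Rh via the father's Rh distribution: P(Rh-) = 1/2.
Independent loci: 3/8 × 1/2 = 3/16.

3/16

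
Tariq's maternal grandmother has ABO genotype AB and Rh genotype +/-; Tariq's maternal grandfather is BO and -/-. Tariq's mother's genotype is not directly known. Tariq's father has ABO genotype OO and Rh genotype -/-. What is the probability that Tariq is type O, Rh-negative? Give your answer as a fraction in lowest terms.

3/16

Tariq's mother's ABO genotype from AB × BO: 1/4 AB, 1/4 AO, 1/4 BB, 1/4 BO.
Crossing each possibility with the father OO and summing P(type O): 1/4·0 + 1/4·1/2 + 1/4·0 + 1/4·1/2 = 1/4.
Similarly for Rh via the mother's Rh distribution: P(Rh-) = 3/4.
Independent loci: 1/4 × 3/4 = 3/16.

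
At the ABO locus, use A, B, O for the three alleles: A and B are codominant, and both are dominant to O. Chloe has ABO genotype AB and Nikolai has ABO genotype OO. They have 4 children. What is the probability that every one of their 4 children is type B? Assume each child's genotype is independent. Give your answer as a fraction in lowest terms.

1/16

ABO cross AB × OO → 1/2 A, 1/2 B.
So P(type B) = 1/2 per child.
All 4 independent: (1/2)^4 = 1/16.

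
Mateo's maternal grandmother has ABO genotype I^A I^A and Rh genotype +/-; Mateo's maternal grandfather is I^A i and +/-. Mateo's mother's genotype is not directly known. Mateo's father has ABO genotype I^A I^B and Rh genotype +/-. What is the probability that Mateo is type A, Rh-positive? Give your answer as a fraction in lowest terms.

Mateo's mother's ABO genotype from I^A I^A × I^A i: 1/2 I^A I^A, 1/2 I^A i.
Crossing each possibility with the father I^A I^B and summing P(type A): 1/2·1/2 + 1/2·1/2 = 1/2.
Similarly for Rh via the mother's Rh distribution: P(Rh+) = 3/4.
Independent loci: 1/2 × 3/4 = 3/8.

3/8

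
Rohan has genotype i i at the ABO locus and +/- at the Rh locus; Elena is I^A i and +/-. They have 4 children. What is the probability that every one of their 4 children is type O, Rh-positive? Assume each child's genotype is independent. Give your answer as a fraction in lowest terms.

ABO cross i i × I^A i → 1/2 O, 1/2 A.
Rh cross +/- × +/- → 3/4 Rh+, 1/4 Rh-; so P(type O, Rh-positive) = 1/2 × 3/4 = 3/8 per child.
All 4 independent: (3/8)^4 = 81/4096.

81/4096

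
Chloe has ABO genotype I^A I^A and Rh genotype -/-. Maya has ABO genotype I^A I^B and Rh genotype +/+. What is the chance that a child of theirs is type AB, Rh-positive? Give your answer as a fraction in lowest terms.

ABO cross I^A I^A × I^A I^B → offspring phenotypes: 1/2 A, 1/2 AB.
Rh cross -/- × +/+ → 1 Rh+.
Independent loci: P(type AB, Rh-positive) = 1/2 × 1 = 1/2.

1/2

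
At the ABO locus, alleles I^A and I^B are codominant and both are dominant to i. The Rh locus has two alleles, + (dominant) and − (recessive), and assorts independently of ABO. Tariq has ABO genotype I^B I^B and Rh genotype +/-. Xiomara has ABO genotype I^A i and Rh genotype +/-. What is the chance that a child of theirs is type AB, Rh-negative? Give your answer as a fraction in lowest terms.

ABO cross I^B I^B × I^A i → offspring phenotypes: 1/2 B, 1/2 AB.
Rh cross +/- × +/- → 3/4 Rh+, 1/4 Rh-.
Independent loci: P(type AB, Rh-negative) = 1/2 × 1/4 = 1/8.

1/8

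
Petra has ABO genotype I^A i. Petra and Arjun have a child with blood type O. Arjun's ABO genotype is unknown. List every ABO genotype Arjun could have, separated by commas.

For each candidate genotype of Arjun, check whether crossing it with I^A i can produce every observed child phenotype.
  I^A I^A → possible child types {A} ✗
  I^A I^B → possible child types {A, B, AB} ✗
  I^A i → possible child types {O, A} ✓
  I^B I^B → possible child types {B, AB} ✗
  I^B i → possible child types {O, A, B, AB} ✓
  i i → possible child types {O, A} ✓

I^A i, I^B i, i i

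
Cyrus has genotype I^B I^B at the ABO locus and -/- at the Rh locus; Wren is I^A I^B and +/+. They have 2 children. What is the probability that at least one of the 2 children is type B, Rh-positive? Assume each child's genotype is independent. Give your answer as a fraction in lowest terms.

ABO cross I^B I^B × I^A I^B → 1/2 B, 1/2 AB.
Rh cross -/- × +/+ → 1 Rh+; so P(type B, Rh-positive) = 1/2 × 1 = 1/2 per child.
P(none) = (1/2)^2 = 1/4; P(at least one) = 1 − 1/4 = 3/4.

3/4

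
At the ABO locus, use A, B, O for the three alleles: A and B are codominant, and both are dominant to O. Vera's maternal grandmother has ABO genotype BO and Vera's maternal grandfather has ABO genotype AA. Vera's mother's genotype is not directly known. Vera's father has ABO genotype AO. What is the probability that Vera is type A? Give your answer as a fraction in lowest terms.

5/8

Vera's mother's ABO genotype from BO × AA: 1/2 AB, 1/2 AO.
Crossing each possibility with the father AO and summing P(type A): 1/2·1/2 + 1/2·3/4 = 5/8.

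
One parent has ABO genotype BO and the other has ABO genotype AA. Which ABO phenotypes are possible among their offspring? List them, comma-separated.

A, AB

Gametes from BO × AA give offspring ABO genotypes AB, AO, i.e. phenotypes A, AB.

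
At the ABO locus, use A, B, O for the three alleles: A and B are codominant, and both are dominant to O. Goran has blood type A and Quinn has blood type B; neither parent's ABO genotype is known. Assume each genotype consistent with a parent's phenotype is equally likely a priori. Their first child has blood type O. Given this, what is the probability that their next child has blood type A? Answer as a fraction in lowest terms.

1/4

Possible genotypes: Goran ∈ {AA, AO}; Quinn ∈ {BB, BO}.
Weight each parental genotype pair by prior × P(type-O child):
  AO × BO: posterior weight 1; P(next child type A) = 1/4.
Weighted sum = 1/4.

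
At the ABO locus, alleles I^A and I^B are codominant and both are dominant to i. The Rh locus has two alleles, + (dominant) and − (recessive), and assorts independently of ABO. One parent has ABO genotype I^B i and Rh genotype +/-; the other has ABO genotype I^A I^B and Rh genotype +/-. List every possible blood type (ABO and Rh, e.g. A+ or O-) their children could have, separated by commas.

Gametes from I^B i × I^A I^B give offspring ABO genotypes I^A I^B, I^A i, I^B I^B, I^B i, i.e. phenotypes A, B, AB.
Rh cross +/- × +/- → phenotypes Rh+, Rh-.
Combining independently: A+, A-, B+, B-, AB+, AB-.

A+, A-, B+, B-, AB+, AB-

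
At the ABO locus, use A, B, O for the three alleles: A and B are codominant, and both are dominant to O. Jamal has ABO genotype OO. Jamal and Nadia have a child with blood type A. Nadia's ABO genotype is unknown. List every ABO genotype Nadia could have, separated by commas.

For each candidate genotype of Nadia, check whether crossing it with OO can produce every observed child phenotype.
  AA → possible child types {A} ✓
  AB → possible child types {A, B} ✓
  AO → possible child types {O, A} ✓
  BB → possible child types {B} ✗
  BO → possible child types {O, B} ✗
  OO → possible child types {O} ✗

AA, AB, AO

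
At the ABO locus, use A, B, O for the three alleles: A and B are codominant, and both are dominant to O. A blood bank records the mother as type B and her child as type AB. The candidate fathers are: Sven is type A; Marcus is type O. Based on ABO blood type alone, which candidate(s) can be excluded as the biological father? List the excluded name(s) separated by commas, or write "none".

A candidate is excluded only if no genotype consistent with his phenotype could produce a type AB child with a type B mother.
Marcus (type O): no genotype consistent with that phenotype can produce a type-AB child with a type-B mother.

Marcus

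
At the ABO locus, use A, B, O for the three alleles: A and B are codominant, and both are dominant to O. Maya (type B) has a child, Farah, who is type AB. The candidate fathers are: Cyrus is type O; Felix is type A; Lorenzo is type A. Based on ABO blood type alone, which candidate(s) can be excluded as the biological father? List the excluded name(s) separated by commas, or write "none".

Cyrus

A candidate is excluded only if no genotype consistent with his phenotype could produce a type AB child with a type B mother.
Cyrus (type O): no genotype consistent with that phenotype can produce a type-AB child with a type-B mother.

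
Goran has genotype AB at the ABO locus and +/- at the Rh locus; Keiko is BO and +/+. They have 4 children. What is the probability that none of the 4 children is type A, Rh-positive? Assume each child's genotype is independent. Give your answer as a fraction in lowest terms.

ABO cross AB × BO → 1/4 A, 1/2 B, 1/4 AB.
Rh cross +/- × +/+ → 1 Rh+; so P(type A, Rh-positive) = 1/4 × 1 = 1/4 per child.
P(not type A, Rh-positive) = 3/4 for one child; (3/4)^4 = 81/256.

81/256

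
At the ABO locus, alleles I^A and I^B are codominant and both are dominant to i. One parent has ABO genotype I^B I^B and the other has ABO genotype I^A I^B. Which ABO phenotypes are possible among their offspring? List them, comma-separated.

Gametes from I^B I^B × I^A I^B give offspring ABO genotypes I^A I^B, I^B I^B, i.e. phenotypes B, AB.

B, AB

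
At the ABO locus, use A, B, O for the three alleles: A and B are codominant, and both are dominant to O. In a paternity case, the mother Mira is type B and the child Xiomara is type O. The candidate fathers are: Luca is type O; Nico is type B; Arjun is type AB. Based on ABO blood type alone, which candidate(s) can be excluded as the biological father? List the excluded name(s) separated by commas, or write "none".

A candidate is excluded only if no genotype consistent with his phenotype could produce a type O child with a type B mother.
Arjun (type AB): no genotype consistent with that phenotype can produce a type-O child with a type-B mother.

Arjun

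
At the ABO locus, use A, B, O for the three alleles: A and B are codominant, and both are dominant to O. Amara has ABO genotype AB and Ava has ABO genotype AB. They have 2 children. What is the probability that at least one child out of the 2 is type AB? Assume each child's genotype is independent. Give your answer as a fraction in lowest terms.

ABO cross AB × AB → 1/4 A, 1/4 B, 1/2 AB.
So P(type AB) = 1/2 per child.
P(none) = (1/2)^2 = 1/4; P(at least one) = 1 − 1/4 = 3/4.

3/4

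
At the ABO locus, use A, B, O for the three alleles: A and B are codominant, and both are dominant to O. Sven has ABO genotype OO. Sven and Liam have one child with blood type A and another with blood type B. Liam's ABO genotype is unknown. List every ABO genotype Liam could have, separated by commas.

For each candidate genotype of Liam, check whether crossing it with OO can produce every observed child phenotype.
  AA → possible child types {A} ✗
  AB → possible child types {A, B} ✓
  AO → possible child types {O, A} ✗
  BB → possible child types {B} ✗
  BO → possible child types {O, B} ✗
  OO → possible child types {O} ✗

AB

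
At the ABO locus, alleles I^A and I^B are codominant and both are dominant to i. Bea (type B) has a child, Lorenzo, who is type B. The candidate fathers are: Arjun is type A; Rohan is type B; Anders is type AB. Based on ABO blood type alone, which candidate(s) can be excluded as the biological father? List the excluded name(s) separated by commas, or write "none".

A candidate is excluded only if no genotype consistent with his phenotype could produce a type B child with a type B mother.
Every candidate has at least one consistent genotype combination, so none can be excluded.

none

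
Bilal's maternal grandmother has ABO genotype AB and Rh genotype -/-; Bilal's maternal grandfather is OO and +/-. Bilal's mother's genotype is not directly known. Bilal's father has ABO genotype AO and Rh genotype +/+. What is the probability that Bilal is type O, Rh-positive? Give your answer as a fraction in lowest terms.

Bilal's mother's ABO genotype from AB × OO: 1/2 AO, 1/2 BO.
Crossing each possibility with the father AO and summing P(type O): 1/2·1/4 + 1/2·1/4 = 1/4.
Similarly for Rh via the mother's Rh distribution: P(Rh+) = 1.
Independent loci: 1/4 × 1 = 1/4.

1/4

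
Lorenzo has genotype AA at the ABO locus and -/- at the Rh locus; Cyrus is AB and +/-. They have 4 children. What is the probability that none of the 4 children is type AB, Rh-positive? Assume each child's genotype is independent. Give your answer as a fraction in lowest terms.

ABO cross AA × AB → 1/2 A, 1/2 AB.
Rh cross -/- × +/- → 1/2 Rh+, 1/2 Rh-; so P(type AB, Rh-positive) = 1/2 × 1/2 = 1/4 per child.
P(not type AB, Rh-positive) = 3/4 for one child; (3/4)^4 = 81/256.

81/256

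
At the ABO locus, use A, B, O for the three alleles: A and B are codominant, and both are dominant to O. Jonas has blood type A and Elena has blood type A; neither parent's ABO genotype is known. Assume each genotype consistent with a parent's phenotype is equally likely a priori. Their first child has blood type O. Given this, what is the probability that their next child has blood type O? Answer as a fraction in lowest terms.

Possible genotypes: Jonas ∈ {AA, AO}; Elena ∈ {AA, AO}.
Weight each parental genotype pair by prior × P(type-O child):
  AO × AO: posterior weight 1; P(next child type O) = 1/4.
Weighted sum = 1/4.

1/4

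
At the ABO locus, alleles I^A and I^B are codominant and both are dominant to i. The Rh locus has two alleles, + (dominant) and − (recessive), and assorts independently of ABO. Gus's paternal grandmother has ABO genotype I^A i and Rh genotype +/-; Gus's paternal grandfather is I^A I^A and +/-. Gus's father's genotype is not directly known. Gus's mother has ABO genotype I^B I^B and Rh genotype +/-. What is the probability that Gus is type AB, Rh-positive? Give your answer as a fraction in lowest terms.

Gus's father's ABO genotype from I^A i × I^A I^A: 1/2 I^A I^A, 1/2 I^A i.
Crossing each possibility with the mother I^B I^B and summing P(type AB): 1/2·1 + 1/2·1/2 = 3/4.
Similarly for Rh via the father's Rh distribution: P(Rh+) = 3/4.
Independent loci: 3/4 × 3/4 = 9/16.

9/16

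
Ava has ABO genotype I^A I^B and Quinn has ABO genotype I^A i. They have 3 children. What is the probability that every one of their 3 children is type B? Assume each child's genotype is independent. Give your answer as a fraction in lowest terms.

1/64

ABO cross I^A I^B × I^A i → 1/2 A, 1/4 B, 1/4 AB.
So P(type B) = 1/4 per child.
All 3 independent: (1/4)^3 = 1/64.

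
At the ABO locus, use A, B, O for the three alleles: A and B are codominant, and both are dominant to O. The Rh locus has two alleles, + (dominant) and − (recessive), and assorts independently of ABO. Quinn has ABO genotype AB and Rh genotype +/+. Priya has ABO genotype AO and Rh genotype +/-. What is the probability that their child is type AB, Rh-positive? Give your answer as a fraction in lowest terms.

ABO cross AB × AO → offspring phenotypes: 1/2 A, 1/4 B, 1/4 AB.
Rh cross +/+ × +/- → 1 Rh+.
Independent loci: P(type AB, Rh-positive) = 1/4 × 1 = 1/4.

1/4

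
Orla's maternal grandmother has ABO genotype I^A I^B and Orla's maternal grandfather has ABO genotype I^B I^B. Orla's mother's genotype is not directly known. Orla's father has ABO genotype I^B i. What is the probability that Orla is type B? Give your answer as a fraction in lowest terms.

3/4

Orla's mother's ABO genotype from I^A I^B × I^B I^B: 1/2 I^A I^B, 1/2 I^B I^B.
Crossing each possibility with the father I^B i and summing P(type B): 1/2·1/2 + 1/2·1 = 3/4.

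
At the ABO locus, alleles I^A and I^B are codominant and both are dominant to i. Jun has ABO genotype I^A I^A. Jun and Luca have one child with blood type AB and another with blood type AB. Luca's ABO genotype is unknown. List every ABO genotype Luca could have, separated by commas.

For each candidate genotype of Luca, check whether crossing it with I^A I^A can produce every observed child phenotype.
  I^A I^A → possible child types {A} ✗
  I^A I^B → possible child types {A, AB} ✓
  I^A i → possible child types {A} ✗
  I^B I^B → possible child types {AB} ✓
  I^B i → possible child types {A, AB} ✓
  i i → possible child types {A} ✗

I^A I^B, I^B I^B, I^B i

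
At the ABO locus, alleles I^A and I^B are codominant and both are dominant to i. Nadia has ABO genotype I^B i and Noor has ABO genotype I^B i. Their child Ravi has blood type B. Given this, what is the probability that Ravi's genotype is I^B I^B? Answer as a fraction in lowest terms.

Cross I^B i × I^B i → 1/4 I^B I^B, 1/2 I^B i, 1/4 i i.
Type-B genotypes among offspring: I^B I^B (1/4), I^B i (1/2); total 3/4.
P(I^B I^B | type B) = (1/4) / (3/4) = 1/3.

1/3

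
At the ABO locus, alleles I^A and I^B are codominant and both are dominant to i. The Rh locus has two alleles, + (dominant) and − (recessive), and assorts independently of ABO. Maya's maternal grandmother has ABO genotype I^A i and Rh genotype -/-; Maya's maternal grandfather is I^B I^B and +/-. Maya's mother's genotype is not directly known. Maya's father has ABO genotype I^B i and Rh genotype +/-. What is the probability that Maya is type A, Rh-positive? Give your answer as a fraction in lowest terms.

5/64

Maya's mother's ABO genotype from I^A i × I^B I^B: 1/2 I^A I^B, 1/2 I^B i.
Crossing each possibility with the father I^B i and summing P(type A): 1/2·1/4 + 1/2·0 = 1/8.
Similarly for Rh via the mother's Rh distribution: P(Rh+) = 5/8.
Independent loci: 1/8 × 5/8 = 5/64.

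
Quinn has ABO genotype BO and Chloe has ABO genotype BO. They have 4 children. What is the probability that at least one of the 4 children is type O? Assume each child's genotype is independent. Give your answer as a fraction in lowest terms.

ABO cross BO × BO → 1/4 O, 3/4 B.
So P(type O) = 1/4 per child.
P(none) = (3/4)^4 = 81/256; P(at least one) = 1 − 81/256 = 175/256.

175/256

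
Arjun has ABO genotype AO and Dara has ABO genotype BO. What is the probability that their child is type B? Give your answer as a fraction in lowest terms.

1/4

ABO cross AO × BO → offspring phenotypes: 1/4 O, 1/4 A, 1/4 B, 1/4 AB.
So P(type B) = 1/4.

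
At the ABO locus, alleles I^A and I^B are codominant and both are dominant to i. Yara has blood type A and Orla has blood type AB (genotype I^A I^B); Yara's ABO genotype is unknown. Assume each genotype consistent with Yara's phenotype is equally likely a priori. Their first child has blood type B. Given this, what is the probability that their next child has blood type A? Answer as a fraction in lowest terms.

Possible genotypes: Yara ∈ {I^A I^A, I^A i}; Orla ∈ {I^A I^B}.
Weight each parental genotype pair by prior × P(type-B child):
  I^A i × I^A I^B: posterior weight 1; P(next child type A) = 1/2.
Weighted sum = 1/2.

1/2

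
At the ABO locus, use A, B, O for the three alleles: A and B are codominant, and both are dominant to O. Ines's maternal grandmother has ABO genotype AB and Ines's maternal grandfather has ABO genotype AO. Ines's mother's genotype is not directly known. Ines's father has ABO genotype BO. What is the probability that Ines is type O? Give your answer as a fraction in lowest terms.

Ines's mother's ABO genotype from AB × AO: 1/4 AA, 1/4 AB, 1/4 AO, 1/4 BO.
Crossing each possibility with the father BO and summing P(type O): 1/4·0 + 1/4·0 + 1/4·1/4 + 1/4·1/4 = 1/8.

1/8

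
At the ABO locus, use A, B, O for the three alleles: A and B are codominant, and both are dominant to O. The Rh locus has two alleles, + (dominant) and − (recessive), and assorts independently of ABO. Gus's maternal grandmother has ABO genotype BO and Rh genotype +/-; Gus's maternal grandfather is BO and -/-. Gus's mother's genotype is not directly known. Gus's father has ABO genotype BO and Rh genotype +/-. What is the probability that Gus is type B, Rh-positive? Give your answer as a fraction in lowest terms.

Gus's mother's ABO genotype from BO × BO: 1/4 BB, 1/2 BO, 1/4 OO.
Crossing each possibility with the father BO and summing P(type B): 1/4·1 + 1/2·3/4 + 1/4·1/2 = 3/4.
Similarly for Rh via the mother's Rh distribution: P(Rh+) = 5/8.
Independent loci: 3/4 × 5/8 = 15/32.

15/32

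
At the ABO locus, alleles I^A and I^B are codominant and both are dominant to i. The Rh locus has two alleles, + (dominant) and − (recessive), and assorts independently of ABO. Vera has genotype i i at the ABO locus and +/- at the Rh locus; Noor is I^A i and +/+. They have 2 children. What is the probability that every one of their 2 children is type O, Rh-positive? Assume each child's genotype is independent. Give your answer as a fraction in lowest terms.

1/4

ABO cross i i × I^A i → 1/2 O, 1/2 A.
Rh cross +/- × +/+ → 1 Rh+; so P(type O, Rh-positive) = 1/2 × 1 = 1/2 per child.
All 2 independent: (1/2)^2 = 1/4.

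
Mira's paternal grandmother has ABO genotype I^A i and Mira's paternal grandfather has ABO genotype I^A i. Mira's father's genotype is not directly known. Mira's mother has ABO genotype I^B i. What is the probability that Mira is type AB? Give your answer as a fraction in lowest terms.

1/4

Mira's father's ABO genotype from I^A i × I^A i: 1/4 I^A I^A, 1/2 I^A i, 1/4 i i.
Crossing each possibility with the mother I^B i and summing P(type AB): 1/4·1/2 + 1/2·1/4 + 1/4·0 = 1/4.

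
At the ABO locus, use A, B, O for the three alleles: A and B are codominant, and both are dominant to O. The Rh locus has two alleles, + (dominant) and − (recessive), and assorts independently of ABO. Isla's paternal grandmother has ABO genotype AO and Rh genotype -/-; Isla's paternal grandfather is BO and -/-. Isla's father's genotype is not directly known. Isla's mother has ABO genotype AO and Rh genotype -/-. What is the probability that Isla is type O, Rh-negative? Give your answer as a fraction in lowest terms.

Isla's father's ABO genotype from AO × BO: 1/4 AB, 1/4 AO, 1/4 BO, 1/4 OO.
Crossing each possibility with the mother AO and summing P(type O): 1/4·0 + 1/4·1/4 + 1/4·1/4 + 1/4·1/2 = 1/4.
Similarly for Rh via the father's Rh distribution: P(Rh-) = 1.
Independent loci: 1/4 × 1 = 1/4.

1/4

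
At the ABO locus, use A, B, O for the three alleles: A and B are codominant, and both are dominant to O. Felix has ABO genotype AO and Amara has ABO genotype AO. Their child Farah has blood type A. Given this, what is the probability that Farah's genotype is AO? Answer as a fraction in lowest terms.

2/3

Cross AO × AO → 1/4 AA, 1/2 AO, 1/4 OO.
Type-A genotypes among offspring: AA (1/4), AO (1/2); total 3/4.
P(AO | type A) = (1/2) / (3/4) = 2/3.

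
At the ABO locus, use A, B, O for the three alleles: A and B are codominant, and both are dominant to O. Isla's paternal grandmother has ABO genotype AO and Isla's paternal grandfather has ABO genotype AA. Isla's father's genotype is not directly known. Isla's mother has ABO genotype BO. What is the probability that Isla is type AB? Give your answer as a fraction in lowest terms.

Isla's father's ABO genotype from AO × AA: 1/2 AA, 1/2 AO.
Crossing each possibility with the mother BO and summing P(type AB): 1/2·1/2 + 1/2·1/4 = 3/8.

3/8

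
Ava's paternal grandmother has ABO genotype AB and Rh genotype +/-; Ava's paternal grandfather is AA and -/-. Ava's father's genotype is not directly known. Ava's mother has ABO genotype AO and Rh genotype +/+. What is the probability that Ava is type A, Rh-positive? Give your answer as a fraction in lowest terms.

3/4

Ava's father's ABO genotype from AB × AA: 1/2 AA, 1/2 AB.
Crossing each possibility with the mother AO and summing P(type A): 1/2·1 + 1/2·1/2 = 3/4.
Similarly for Rh via the father's Rh distribution: P(Rh+) = 1.
Independent loci: 3/4 × 1 = 3/4.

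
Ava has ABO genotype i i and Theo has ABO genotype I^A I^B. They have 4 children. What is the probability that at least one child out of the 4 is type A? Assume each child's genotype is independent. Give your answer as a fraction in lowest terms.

ABO cross i i × I^A I^B → 1/2 A, 1/2 B.
So P(type A) = 1/2 per child.
P(none) = (1/2)^4 = 1/16; P(at least one) = 1 − 1/16 = 15/16.

15/16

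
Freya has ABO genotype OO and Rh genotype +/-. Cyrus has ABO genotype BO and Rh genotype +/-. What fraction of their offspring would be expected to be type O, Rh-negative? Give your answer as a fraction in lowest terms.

ABO cross OO × BO → offspring phenotypes: 1/2 O, 1/2 B.
Rh cross +/- × +/- → 3/4 Rh+, 1/4 Rh-.
Independent loci: P(type O, Rh-negative) = 1/2 × 1/4 = 1/8.

1/8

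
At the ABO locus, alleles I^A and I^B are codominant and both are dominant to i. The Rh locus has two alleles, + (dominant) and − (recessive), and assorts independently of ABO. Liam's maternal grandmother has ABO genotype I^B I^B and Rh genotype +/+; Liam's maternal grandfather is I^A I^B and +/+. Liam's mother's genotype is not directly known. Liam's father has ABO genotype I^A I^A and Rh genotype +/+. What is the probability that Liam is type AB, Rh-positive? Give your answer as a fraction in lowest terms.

3/4

Liam's mother's ABO genotype from I^B I^B × I^A I^B: 1/2 I^A I^B, 1/2 I^B I^B.
Crossing each possibility with the father I^A I^A and summing P(type AB): 1/2·1/2 + 1/2·1 = 3/4.
Similarly for Rh via the mother's Rh distribution: P(Rh+) = 1.
Independent loci: 3/4 × 1 = 3/4.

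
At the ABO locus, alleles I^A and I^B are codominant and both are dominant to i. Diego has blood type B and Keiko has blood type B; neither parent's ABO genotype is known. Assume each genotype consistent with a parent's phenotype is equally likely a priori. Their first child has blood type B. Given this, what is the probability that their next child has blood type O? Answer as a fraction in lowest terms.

1/20

Possible genotypes: Diego ∈ {I^B I^B, I^B i}; Keiko ∈ {I^B I^B, I^B i}.
Weight each parental genotype pair by prior × P(type-B child):
  I^B I^B × I^B I^B: posterior weight 4/15; P(next child type O) = 0.
  I^B I^B × I^B i: posterior weight 4/15; P(next child type O) = 0.
  I^B i × I^B I^B: posterior weight 4/15; P(next child type O) = 0.
  I^B i × I^B i: posterior weight 1/5; P(next child type O) = 1/4.
Weighted sum = 1/20.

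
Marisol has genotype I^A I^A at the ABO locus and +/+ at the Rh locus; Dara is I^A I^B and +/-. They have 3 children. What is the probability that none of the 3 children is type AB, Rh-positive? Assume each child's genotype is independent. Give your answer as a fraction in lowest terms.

ABO cross I^A I^A × I^A I^B → 1/2 A, 1/2 AB.
Rh cross +/+ × +/- → 1 Rh+; so P(type AB, Rh-positive) = 1/2 × 1 = 1/2 per child.
P(not type AB, Rh-positive) = 1/2 for one child; (1/2)^3 = 1/8.

1/8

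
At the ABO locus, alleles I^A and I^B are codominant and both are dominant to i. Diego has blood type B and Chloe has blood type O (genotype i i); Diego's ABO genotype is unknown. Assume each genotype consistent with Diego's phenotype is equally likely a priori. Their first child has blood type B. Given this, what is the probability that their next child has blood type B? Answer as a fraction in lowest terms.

5/6

Possible genotypes: Diego ∈ {I^B I^B, I^B i}; Chloe ∈ {i i}.
Weight each parental genotype pair by prior × P(type-B child):
  I^B I^B × i i: posterior weight 2/3; P(next child type B) = 1.
  I^B i × i i: posterior weight 1/3; P(next child type B) = 1/2.
Weighted sum = 5/6.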